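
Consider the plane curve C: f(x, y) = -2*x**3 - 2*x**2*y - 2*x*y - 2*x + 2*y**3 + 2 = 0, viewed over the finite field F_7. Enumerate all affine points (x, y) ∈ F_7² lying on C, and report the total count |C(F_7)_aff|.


Affine F_7-points: {(0, 3), (0, 5), (0, 6), (1, 6), (2, 1), (2, 3), (4, 5), (5, 5)}; count = 8.

For each of the 49 pairs (x, y) ∈ F_7², evaluate f(x, y) mod 7. Record the zeros.
  x = 0: [0↦2, 1↦4, 2↦4, 3↦0, 4↦4, 5↦0, 6↦0]  zeros at y ∈ {3, 5, 6}
  x = 1: [0↦5, 1↦3, 2↦6, 3↦5, 4↦5, 5↦4, 6↦0]  zeros at y ∈ {6}
  x = 2: [0↦3, 1↦0, 2↦2, 3↦0, 4↦6, 5↦4, 6↦6]  zeros at y ∈ {1, 3}
  x = 3: [0↦5, 1↦4, 2↦1, 3↦1, 4↦2, 5↦2, 6↦6]  zeros at y ∈ ∅
  x = 4: [0↦6, 1↦3, 2↦5, 3↦3, 4↦2, 5↦0, 6↦2]  zeros at y ∈ {5}
  x = 5: [0↦1, 1↦6, 2↦2, 3↦1, 4↦1, 5↦0, 6↦3]  zeros at y ∈ {5}
  x = 6: [0↦6, 1↦1, 2↦1, 3↦4, 4↦1, 5↦4, 6↦4]  zeros at y ∈ ∅
Collecting zeros: affine points = {(0, 3), (0, 5), (0, 6), (1, 6), (2, 1), (2, 3), (4, 5), (5, 5)}.
Total count |C(F_7)_aff| = 8.


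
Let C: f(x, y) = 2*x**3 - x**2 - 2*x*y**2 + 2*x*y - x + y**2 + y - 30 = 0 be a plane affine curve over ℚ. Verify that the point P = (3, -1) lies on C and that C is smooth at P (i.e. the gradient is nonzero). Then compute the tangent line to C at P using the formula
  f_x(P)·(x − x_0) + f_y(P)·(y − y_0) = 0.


Tangent line at P: 43*x + 17*y - 112 = 0.

Step 1: f(3, -1) = 0, so P lies on C.
Step 2: partial derivatives
  f_x(x, y) = 6*x**2 - 2*x - 2*y**2 + 2*y - 1, f_y(x, y) = -4*x*y + 2*x + 2*y + 1.
  f_x(P) = 43, f_y(P) = 17 (gradient nonzero, so P is smooth).
Step 3: tangent line at P: 43·(x − 3) + 17·(y − -1) = 0.
Expanding: 43*x + 17*y - 112 = 0.


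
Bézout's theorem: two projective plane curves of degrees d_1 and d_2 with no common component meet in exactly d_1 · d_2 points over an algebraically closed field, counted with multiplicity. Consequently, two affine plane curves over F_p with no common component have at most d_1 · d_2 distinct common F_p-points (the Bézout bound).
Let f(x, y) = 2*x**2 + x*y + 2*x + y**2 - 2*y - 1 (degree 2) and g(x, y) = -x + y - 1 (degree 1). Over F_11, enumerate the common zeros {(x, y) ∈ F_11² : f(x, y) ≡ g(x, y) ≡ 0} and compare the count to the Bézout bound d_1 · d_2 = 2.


Common zeros: ∅; count = 0; Bézout bound = 2.

deg(f) = 2, deg(g) = 1, so Bézout bound = 2.
Scan x ∈ F_11. For each x, list the y ∈ F_11 with f(x, y) ≡ 0 and those with g(x, y) ≡ 0 (mod 11); the common zeros in that column are the intersection.
  x = 0: f ≡ 0 at y ∈ ∅; g ≡ 0 at y ∈ {1}; common: ∅.
  x = 1: f ≡ 0 at y ∈ {6}; g ≡ 0 at y ∈ {2}; common: ∅.
  x = 2: f ≡ 0 at y ∈ {0}; g ≡ 0 at y ∈ {3}; common: ∅.
  x = 3: f ≡ 0 at y ∈ ∅; g ≡ 0 at y ∈ {4}; common: ∅.
  x = 4: f ≡ 0 at y ∈ ∅; g ≡ 0 at y ∈ {5}; common: ∅.
  x = 5: f ≡ 0 at y ∈ {3, 5}; g ≡ 0 at y ∈ {6}; common: ∅.
  x = 6: f ≡ 0 at y ∈ {1, 6}; g ≡ 0 at y ∈ {7}; common: ∅.
  x = 7: f ≡ 0 at y ∈ ∅; g ≡ 0 at y ∈ {8}; common: ∅.
  x = 8: f ≡ 0 at y ∈ {0, 5}; g ≡ 0 at y ∈ {9}; common: ∅.
  x = 9: f ≡ 0 at y ∈ {1, 3}; g ≡ 0 at y ∈ {10}; common: ∅.
  x = 10: f ≡ 0 at y ∈ ∅; g ≡ 0 at y ∈ {0}; common: ∅.
Collecting: common zeros = ∅, so the count is 0.
Comparison with the Bézout bound: 0 ≤ 2 = deg(f)·deg(g), as expected for curves with no common component (the affine F_11-count falls short of the bound because intersections may lie at infinity, over extension fields, or carry multiplicity).


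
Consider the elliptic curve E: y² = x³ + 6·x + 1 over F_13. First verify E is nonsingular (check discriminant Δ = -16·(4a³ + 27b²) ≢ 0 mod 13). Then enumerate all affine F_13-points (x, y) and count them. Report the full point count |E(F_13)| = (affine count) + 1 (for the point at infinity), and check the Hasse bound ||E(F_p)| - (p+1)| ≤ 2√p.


Affine points = {(0, 1), (0, 12), (5, 0), (7, 3), (7, 10), (9, 2), (9, 11)}; affine count = 7; |E(F_13)| = 8.

Discriminant check: Δ ∝ 4a³ + 27b² = 4·6³ + 27·1² = 4·216 + 27·1 ≡ 7 (mod 13). Nonzero ⇒ E is nonsingular.
For each x ∈ F_13, compute rhs = x³ + 6·x + 1 mod 13, then count y ∈ F_13 with y² ≡ rhs.
  x = 0: rhs = 1, matching y values: 1, 12 (2 points).
  x = 1: rhs = 8, matching y values: none (0 points).
  x = 2: rhs = 8, matching y values: none (0 points).
  x = 3: rhs = 7, matching y values: none (0 points).
  x = 4: rhs = 11, matching y values: none (0 points).
  x = 5: rhs = 0, matching y values: 0 (1 points).
  x = 6: rhs = 6, matching y values: none (0 points).
  x = 7: rhs = 9, matching y values: 3, 10 (2 points).
  x = 8: rhs = 2, matching y values: none (0 points).
  x = 9: rhs = 4, matching y values: 2, 11 (2 points).
  x = 10: rhs = 8, matching y values: none (0 points).
  x = 11: rhs = 7, matching y values: none (0 points).
  x = 12: rhs = 7, matching y values: none (0 points).
Total affine count: 7.
Full point count |E(F_13)| = 7 + 1 = 8.
Hasse bound: |8 − (13+1)| = |-6| = 6 ≤ 2√13 ≈ 7.2111 ✓.


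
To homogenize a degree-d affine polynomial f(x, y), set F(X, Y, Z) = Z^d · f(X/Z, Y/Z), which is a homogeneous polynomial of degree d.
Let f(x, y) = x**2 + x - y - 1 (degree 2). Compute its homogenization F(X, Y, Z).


F(X, Y, Z) = X**2 + X*Z - Y*Z - Z**2

deg(f) = 2.
Substitute x = X/Z, y = Y/Z into f, then multiply by Z^2.
  monomial 1·x^2·y^0 ↦ 1·X^2·Y^0·Z^0.
  monomial 1·x^1·y^0 ↦ 1·X^1·Y^0·Z^1.
  monomial -1·x^0·y^1 ↦ -1·X^0·Y^1·Z^1.
  monomial -1·x^0·y^0 ↦ -1·X^0·Y^0·Z^2.
Collecting: F(X, Y, Z) = X**2 + X*Z - Y*Z - Z**2.


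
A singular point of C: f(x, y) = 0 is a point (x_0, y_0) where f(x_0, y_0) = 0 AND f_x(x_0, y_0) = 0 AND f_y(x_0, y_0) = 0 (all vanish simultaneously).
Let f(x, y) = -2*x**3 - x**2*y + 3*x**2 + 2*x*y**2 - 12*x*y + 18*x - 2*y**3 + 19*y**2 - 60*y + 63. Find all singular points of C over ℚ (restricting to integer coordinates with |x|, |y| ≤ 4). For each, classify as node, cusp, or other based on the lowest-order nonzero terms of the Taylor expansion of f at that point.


Singular points: {(0, 3)}; classification: cusp.

Compute partial derivatives:
  f_x = -6*x**2 - 2*x*y + 6*x + 2*y**2 - 12*y + 18.
  f_y = -x**2 + 4*x*y - 12*x - 6*y**2 + 38*y - 60.
Scan x_0 ∈ {−4, ..., 4}. For each x_0, f_y(x_0, y) is a polynomial in y; find its integer roots y ∈ {−4, ..., 4}, then test f_x and f at those candidates.
  x = -4: f_y(-4, y) = -6*y**2 + 22*y - 28; no integer root y with |y| ≤ 4.
  x = -3: f_y(-3, y) = -6*y**2 + 26*y - 33; no integer root y with |y| ≤ 4.
  x = -2: f_y(-2, y) = -6*y**2 + 30*y - 40; no integer root y with |y| ≤ 4.
  x = -1: f_y(-1, y) = -6*y**2 + 34*y - 49; no integer root y with |y| ≤ 4.
  x = 0: f_y(0, y) = -6*y**2 + 38*y - 60; vanishes at y ∈ {3}. (0, 3): f_x = 0, f = 0 — SINGULAR.
  x = 1: f_y(1, y) = -6*y**2 + 42*y - 73; no integer root y with |y| ≤ 4.
  x = 2: f_y(2, y) = -6*y**2 + 46*y - 88; vanishes at y ∈ {4}. (2, 4): f_x = -26 ≠ 0.
  x = 3: f_y(3, y) = -6*y**2 + 50*y - 105; no integer root y with |y| ≤ 4.
  x = 4: f_y(4, y) = -6*y**2 + 54*y - 124; no integer root y with |y| ≤ 4.
Only singular point on the grid: (0, 3).
Classify: substitute x = 0 + u, y = 3 + v and expand: f = -2*u**3 - u**2*v + 2*u*v**2 - 2*v**3 + v**2.
No constant or linear terms (consistent with a singular point). Quadratic part: v**2. Cubic part: -2*u**3 - u**2*v + 2*u*v**2 - 2*v**3.
The quadratic part v**2 is a perfect square, so there is a single (double) tangent line v = 0, i.e. y = 3. Restricting the cubic part to that line (v = 0) leaves -2*u**3 ≠ 0, so f is not divisible by v and the branch is v² ≈ 2*u**3 to lowest order — this is a cusp.
Classification: cusp.


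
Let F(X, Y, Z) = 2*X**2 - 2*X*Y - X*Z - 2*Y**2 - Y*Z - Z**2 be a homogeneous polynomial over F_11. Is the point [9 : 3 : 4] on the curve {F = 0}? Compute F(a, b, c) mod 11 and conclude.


F(9,3,4) ≡ 4 (mod 11); P is NOT on the curve.

Evaluate F(9, 3, 4) term-by-term (mod 11).
  2*X**2 ↦ 2·81·1·1 = 162
  -2*X*Y ↦ -2·9·3·1 = -54
  -X*Z ↦ -1·9·1·4 = -36
  -2*Y**2 ↦ -2·1·9·1 = -18
  -Y*Z ↦ -1·1·3·4 = -12
  -Z**2 ↦ -1·1·1·16 = -16
Sum: F(9, 3, 4) = (162) + (-54) + (-36) + (-18) + (-12) + (-16) = 26.
Reducing mod 11: 26 ≡ 4 (mod 11).
Since F(a, b, c) ≡ 4 ≠ 0 (mod 11), P does NOT lie on the curve.


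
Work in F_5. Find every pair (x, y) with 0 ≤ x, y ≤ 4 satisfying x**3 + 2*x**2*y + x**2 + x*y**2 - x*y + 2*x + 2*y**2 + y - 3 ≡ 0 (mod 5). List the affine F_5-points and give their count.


Affine F_5-points: {(0, 1), (2, 3), (2, 4), (3, 1), (4, 0), (4, 1)}; count = 6.

For each of the 25 pairs (x, y) ∈ F_5², evaluate f(x, y) mod 5. Record the zeros.
  x = 0: [0↦2, 1↦0, 2↦2, 3↦3, 4↦3]  zeros at y ∈ {1}
  x = 1: [0↦1, 1↦1, 2↦2, 3↦4, 4↦2]  zeros at y ∈ ∅
  x = 2: [0↦3, 1↦4, 2↦3, 3↦0, 4↦0]  zeros at y ∈ {3, 4}
  x = 3: [0↦4, 1↦0, 2↦1, 3↦2, 4↦3]  zeros at y ∈ {1}
  x = 4: [0↦0, 1↦0, 2↦2, 3↦1, 4↦2]  zeros at y ∈ {0, 1}
Collecting zeros: affine points = {(0, 1), (2, 3), (2, 4), (3, 1), (4, 0), (4, 1)}.
Total count |C(F_5)_aff| = 6.


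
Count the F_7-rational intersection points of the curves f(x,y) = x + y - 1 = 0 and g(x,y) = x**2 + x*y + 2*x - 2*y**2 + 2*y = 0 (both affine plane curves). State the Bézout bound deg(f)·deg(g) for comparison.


Common zeros: {(0, 1), (6, 2)}; count = 2; Bézout bound = 2.

deg(f) = 1, deg(g) = 2, so Bézout bound = 2.
Scan x ∈ F_7. For each x, list the y ∈ F_7 with f(x, y) ≡ 0 and those with g(x, y) ≡ 0 (mod 7); the common zeros in that column are the intersection.
  x = 0: f ≡ 0 at y ∈ {1}; g ≡ 0 at y ∈ {0, 1}; common: {1}.
  x = 1: f ≡ 0 at y ∈ {0}; g ≡ 0 at y ∈ ∅; common: ∅.
  x = 2: f ≡ 0 at y ∈ {6}; g ≡ 0 at y ∈ ∅; common: ∅.
  x = 3: f ≡ 0 at y ∈ {5}; g ≡ 0 at y ∈ ∅; common: ∅.
  x = 4: f ≡ 0 at y ∈ {4}; g ≡ 0 at y ∈ {1, 2}; common: ∅.
  x = 5: f ≡ 0 at y ∈ {3}; g ≡ 0 at y ∈ {0}; common: ∅.
  x = 6: f ≡ 0 at y ∈ {2}; g ≡ 0 at y ∈ {2}; common: {2}.
Collecting: common zeros = {(0, 1), (6, 2)}, so the count is 2.
Comparison with the Bézout bound: 2 ≤ 2 = deg(f)·deg(g), as expected for curves with no common component (the bound is attained).


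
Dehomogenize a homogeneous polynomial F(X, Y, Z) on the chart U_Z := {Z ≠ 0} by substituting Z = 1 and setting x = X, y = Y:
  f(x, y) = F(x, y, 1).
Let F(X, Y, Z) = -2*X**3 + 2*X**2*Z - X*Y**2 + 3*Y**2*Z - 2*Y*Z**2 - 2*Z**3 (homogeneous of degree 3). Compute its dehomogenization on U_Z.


f(x, y) = -2*x**3 + 2*x**2 - x*y**2 + 3*y**2 - 2*y - 2

On U_Z we set Z = 1. Each monomial c·X^i·Y^j·Z^k in F becomes c·x^i·y^j·1^k = c·x^i·y^j.
Substituting Z = 1: F(X, Y, 1) = -2*x**3 + 2*x**2 - x*y**2 + 3*y**2 - 2*y - 2.
Note: deg(f) ≤ deg(F) = 3; strict inequality happens when F is divisible by Z (lost terms).


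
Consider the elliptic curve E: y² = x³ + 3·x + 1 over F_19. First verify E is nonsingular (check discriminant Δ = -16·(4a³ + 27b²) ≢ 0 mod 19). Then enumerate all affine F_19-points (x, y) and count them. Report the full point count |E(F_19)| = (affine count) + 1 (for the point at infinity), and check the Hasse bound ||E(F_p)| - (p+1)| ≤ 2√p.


Affine points = {(0, 1), (0, 18), (1, 9), (1, 10), (4, 1), (4, 18), (6, 8), (6, 11), (7, 2), (7, 17), (8, 9), (8, 10), (9, 4), (9, 15), (10, 9), (10, 10), (11, 4), (11, 15), (12, 6), (12, 13), (15, 1), (15, 18), (17, 5), (17, 14), (18, 4), (18, 15)}; affine count = 26; |E(F_19)| = 27.

Discriminant check: Δ ∝ 4a³ + 27b² = 4·3³ + 27·1² = 4·27 + 27·1 ≡ 2 (mod 19). Nonzero ⇒ E is nonsingular.
For each x ∈ F_19, compute rhs = x³ + 3·x + 1 mod 19, then count y ∈ F_19 with y² ≡ rhs.
  x = 0: rhs = 1, matching y values: 1, 18 (2 points).
  x = 1: rhs = 5, matching y values: 9, 10 (2 points).
  x = 2: rhs = 15, matching y values: none (0 points).
  x = 3: rhs = 18, matching y values: none (0 points).
  x = 4: rhs = 1, matching y values: 1, 18 (2 points).
  x = 5: rhs = 8, matching y values: none (0 points).
  x = 6: rhs = 7, matching y values: 8, 11 (2 points).
  x = 7: rhs = 4, matching y values: 2, 17 (2 points).
  x = 8: rhs = 5, matching y values: 9, 10 (2 points).
  x = 9: rhs = 16, matching y values: 4, 15 (2 points).
  x = 10: rhs = 5, matching y values: 9, 10 (2 points).
  x = 11: rhs = 16, matching y values: 4, 15 (2 points).
  x = 12: rhs = 17, matching y values: 6, 13 (2 points).
  x = 13: rhs = 14, matching y values: none (0 points).
  x = 14: rhs = 13, matching y values: none (0 points).
  x = 15: rhs = 1, matching y values: 1, 18 (2 points).
  x = 16: rhs = 3, matching y values: none (0 points).
  x = 17: rhs = 6, matching y values: 5, 14 (2 points).
  x = 18: rhs = 16, matching y values: 4, 15 (2 points).
Total affine count: 26.
Full point count |E(F_19)| = 26 + 1 = 27.
Hasse bound: |27 − (19+1)| = |7| = 7 ≤ 2√19 ≈ 8.7178 ✓.


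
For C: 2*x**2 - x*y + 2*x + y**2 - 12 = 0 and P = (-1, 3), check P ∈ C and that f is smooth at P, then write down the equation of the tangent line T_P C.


Tangent line at P: -5*x + 7*y - 26 = 0.

Step 1: f(-1, 3) = 0, so P lies on C.
Step 2: partial derivatives
  f_x(x, y) = 4*x - y + 2, f_y(x, y) = -x + 2*y.
  f_x(P) = -5, f_y(P) = 7 (gradient nonzero, so P is smooth).
Step 3: tangent line at P: -5·(x − -1) + 7·(y − 3) = 0.
Expanding: -5*x + 7*y - 26 = 0.


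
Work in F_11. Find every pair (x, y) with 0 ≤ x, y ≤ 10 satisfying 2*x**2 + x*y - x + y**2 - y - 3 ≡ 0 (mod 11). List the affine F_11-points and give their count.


Affine F_11-points: {(2, 5), (3, 10), (6, 2), (6, 4), (7, 0), (7, 5), (9, 4), (9, 10), (10, 0), (10, 2)}; count = 10.

For each of the 121 pairs (x, y) ∈ F_11², evaluate f(x, y) mod 11. Record the zeros.
  x = 0: [0↦8, 1↦8, 2↦10, 3↦3, 4↦9, 5↦6, 6↦5, 7↦6, 8↦9, 9↦3, 10↦10]  zeros at y ∈ ∅
  x = 1: [0↦9, 1↦10, 2↦2, 3↦7, 4↦3, 5↦1, 6↦1, 7↦3, 8↦7, 9↦2, 10↦10]  zeros at y ∈ ∅
  x = 2: [0↦3, 1↦5, 2↦9, 3↦4, 4↦1, 5↦0, 6↦1, 7↦4, 8↦9, 9↦5, 10↦3]  zeros at y ∈ {5}
  x = 3: [0↦1, 1↦4, 2↦9, 3↦5, 4↦3, 5↦3, 6↦5, 7↦9, 8↦4, 9↦1, 10↦0]  zeros at y ∈ {10}
  x = 4: [0↦3, 1↦7, 2↦2, 3↦10, 4↦9, 5↦10, 6↦2, 7↦7, 8↦3, 9↦1, 10↦1]  zeros at y ∈ ∅
  x = 5: [0↦9, 1↦3, 2↦10, 3↦8, 4↦8, 5↦10, 6↦3, 7↦9, 8↦6, 9↦5, 10↦6]  zeros at y ∈ ∅
  x = 6: [0↦8, 1↦3, 2↦0, 3↦10, 4↦0, 5↦3, 6↦8, 7↦4, 8↦2, 9↦2, 10↦4]  zeros at y ∈ {2, 4}
  x = 7: [0↦0, 1↦7, 2↦5, 3↦5, 4↦7, 5↦0, 6↦6, 7↦3, 8↦2, 9↦3, 10↦6]  zeros at y ∈ {0, 5}
  x = 8: [0↦7, 1↦4, 2↦3, 3↦4, 4↦7, 5↦1, 6↦8, 7↦6, 8↦6, 9↦8, 10↦1]  zeros at y ∈ ∅
  x = 9: [0↦7, 1↦5, 2↦5, 3↦7, 4↦0, 5↦6, 6↦3, 7↦2, 8↦3, 9↦6, 10↦0]  zeros at y ∈ {4, 10}
  x = 10: [0↦0, 1↦10, 2↦0, 3↦3, 4↦8, 5↦4, 6↦2, 7↦2, 8↦4, 9↦8, 10↦3]  zeros at y ∈ {0, 2}
Collecting zeros: affine points = {(2, 5), (3, 10), (6, 2), (6, 4), (7, 0), (7, 5), (9, 4), (9, 10), (10, 0), (10, 2)}.
Total count |C(F_11)_aff| = 10.


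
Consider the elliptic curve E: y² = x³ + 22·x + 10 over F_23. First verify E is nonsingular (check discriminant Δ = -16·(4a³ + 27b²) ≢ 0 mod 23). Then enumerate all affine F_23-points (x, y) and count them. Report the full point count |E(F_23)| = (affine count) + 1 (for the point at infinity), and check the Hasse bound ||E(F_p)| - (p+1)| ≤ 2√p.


Affine points = {(2, 4), (2, 19), (4, 1), (4, 22), (6, 6), (6, 17), (7, 1), (7, 22), (8, 10), (8, 13), (12, 1), (12, 22), (13, 3), (13, 20), (14, 7), (14, 16), (15, 9), (15, 14), (20, 3), (20, 20), (21, 2), (21, 21)}; affine count = 22; |E(F_23)| = 23.

Discriminant check: Δ ∝ 4a³ + 27b² = 4·22³ + 27·10² = 4·10648 + 27·100 ≡ 5 (mod 23). Nonzero ⇒ E is nonsingular.
For each x ∈ F_23, compute rhs = x³ + 22·x + 10 mod 23, then count y ∈ F_23 with y² ≡ rhs.
  x = 0: rhs = 10, matching y values: none (0 points).
  x = 1: rhs = 10, matching y values: none (0 points).
  x = 2: rhs = 16, matching y values: 4, 19 (2 points).
  x = 3: rhs = 11, matching y values: none (0 points).
  x = 4: rhs = 1, matching y values: 1, 22 (2 points).
  x = 5: rhs = 15, matching y values: none (0 points).
  x = 6: rhs = 13, matching y values: 6, 17 (2 points).
  x = 7: rhs = 1, matching y values: 1, 22 (2 points).
  x = 8: rhs = 8, matching y values: 10, 13 (2 points).
  x = 9: rhs = 17, matching y values: none (0 points).
  x = 10: rhs = 11, matching y values: none (0 points).
  x = 11: rhs = 19, matching y values: none (0 points).
  x = 12: rhs = 1, matching y values: 1, 22 (2 points).
  x = 13: rhs = 9, matching y values: 3, 20 (2 points).
  x = 14: rhs = 3, matching y values: 7, 16 (2 points).
  x = 15: rhs = 12, matching y values: 9, 14 (2 points).
  x = 16: rhs = 19, matching y values: none (0 points).
  x = 17: rhs = 7, matching y values: none (0 points).
  x = 18: rhs = 5, matching y values: none (0 points).
  x = 19: rhs = 19, matching y values: none (0 points).
  x = 20: rhs = 9, matching y values: 3, 20 (2 points).
  x = 21: rhs = 4, matching y values: 2, 21 (2 points).
  x = 22: rhs = 10, matching y values: none (0 points).
Total affine count: 22.
Full point count |E(F_23)| = 22 + 1 = 23.
Hasse bound: |23 − (23+1)| = |-1| = 1 ≤ 2√23 ≈ 9.5917 ✓.


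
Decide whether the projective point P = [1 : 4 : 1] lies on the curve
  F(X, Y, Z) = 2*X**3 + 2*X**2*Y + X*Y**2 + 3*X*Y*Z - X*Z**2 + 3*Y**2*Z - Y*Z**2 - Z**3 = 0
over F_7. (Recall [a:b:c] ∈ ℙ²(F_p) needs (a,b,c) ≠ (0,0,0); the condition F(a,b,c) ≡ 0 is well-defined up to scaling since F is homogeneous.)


F(1,4,1) ≡ 3 (mod 7); P is NOT on the curve.

Evaluate F(1, 4, 1) term-by-term (mod 7).
  2*X**3 ↦ 2·1·1·1 = 2
  2*X**2*Y ↦ 2·1·4·1 = 8
  X*Y**2 ↦ 1·1·16·1 = 16
  3*X*Y*Z ↦ 3·1·4·1 = 12
  -X*Z**2 ↦ -1·1·1·1 = -1
  3*Y**2*Z ↦ 3·1·16·1 = 48
  -Y*Z**2 ↦ -1·1·4·1 = -4
  -Z**3 ↦ -1·1·1·1 = -1
Sum: F(1, 4, 1) = (2) + (8) + (16) + (12) + (-1) + (48) + (-4) + (-1) = 80.
Reducing mod 7: 80 ≡ 3 (mod 7).
Since F(a, b, c) ≡ 3 ≠ 0 (mod 7), P does NOT lie on the curve.


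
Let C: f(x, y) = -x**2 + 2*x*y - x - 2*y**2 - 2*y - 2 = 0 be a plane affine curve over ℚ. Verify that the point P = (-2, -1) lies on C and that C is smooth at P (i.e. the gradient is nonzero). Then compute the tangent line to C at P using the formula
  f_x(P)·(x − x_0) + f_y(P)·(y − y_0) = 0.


Tangent line at P: x - 2*y = 0.

Step 1: f(-2, -1) = 0, so P lies on C.
Step 2: partial derivatives
  f_x(x, y) = -2*x + 2*y - 1, f_y(x, y) = 2*x - 4*y - 2.
  f_x(P) = 1, f_y(P) = -2 (gradient nonzero, so P is smooth).
Step 3: tangent line at P: 1·(x − -2) + -2·(y − -1) = 0.
Expanding: x - 2*y = 0.


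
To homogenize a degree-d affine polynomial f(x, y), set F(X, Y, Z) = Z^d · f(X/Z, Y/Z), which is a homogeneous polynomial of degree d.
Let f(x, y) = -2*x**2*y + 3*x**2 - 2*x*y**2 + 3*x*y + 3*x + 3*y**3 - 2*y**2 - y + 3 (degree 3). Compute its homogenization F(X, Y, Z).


F(X, Y, Z) = -2*X**2*Y + 3*X**2*Z - 2*X*Y**2 + 3*X*Y*Z + 3*X*Z**2 + 3*Y**3 - 2*Y**2*Z - Y*Z**2 + 3*Z**3

deg(f) = 3.
Substitute x = X/Z, y = Y/Z into f, then multiply by Z^3.
  monomial -2·x^2·y^1 ↦ -2·X^2·Y^1·Z^0.
  monomial 3·x^2·y^0 ↦ 3·X^2·Y^0·Z^1.
  monomial -2·x^1·y^2 ↦ -2·X^1·Y^2·Z^0.
  monomial 3·x^1·y^1 ↦ 3·X^1·Y^1·Z^1.
  monomial 3·x^1·y^0 ↦ 3·X^1·Y^0·Z^2.
  monomial 3·x^0·y^3 ↦ 3·X^0·Y^3·Z^0.
  monomial -2·x^0·y^2 ↦ -2·X^0·Y^2·Z^1.
  monomial -1·x^0·y^1 ↦ -1·X^0·Y^1·Z^2.
  monomial 3·x^0·y^0 ↦ 3·X^0·Y^0·Z^3.
Collecting: F(X, Y, Z) = -2*X**2*Y + 3*X**2*Z - 2*X*Y**2 + 3*X*Y*Z + 3*X*Z**2 + 3*Y**3 - 2*Y**2*Z - Y*Z**2 + 3*Z**3.


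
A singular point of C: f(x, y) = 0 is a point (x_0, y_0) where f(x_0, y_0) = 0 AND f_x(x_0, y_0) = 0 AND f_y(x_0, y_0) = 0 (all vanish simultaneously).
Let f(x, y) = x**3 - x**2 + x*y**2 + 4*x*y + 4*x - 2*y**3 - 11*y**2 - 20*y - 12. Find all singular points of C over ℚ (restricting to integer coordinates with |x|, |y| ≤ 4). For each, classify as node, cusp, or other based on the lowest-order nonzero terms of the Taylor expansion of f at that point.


Singular points: {(0, -2)}; classification: node.

Compute partial derivatives:
  f_x = 3*x**2 - 2*x + y**2 + 4*y + 4.
  f_y = 2*x*y + 4*x - 6*y**2 - 22*y - 20.
Scan x_0 ∈ {−4, ..., 4}. For each x_0, f_y(x_0, y) is a polynomial in y; find its integer roots y ∈ {−4, ..., 4}, then test f_x and f at those candidates.
  x = -4: f_y(-4, y) = -6*y**2 - 30*y - 36; vanishes at y ∈ {-3, -2}. (-4, -3): f_x = 57 ≠ 0; (-4, -2): f_x = 56 ≠ 0.
  x = -3: f_y(-3, y) = -6*y**2 - 28*y - 32; vanishes at y ∈ {-2}. (-3, -2): f_x = 33 ≠ 0.
  x = -2: f_y(-2, y) = -6*y**2 - 26*y - 28; vanishes at y ∈ {-2}. (-2, -2): f_x = 16 ≠ 0.
  x = -1: f_y(-1, y) = -6*y**2 - 24*y - 24; vanishes at y ∈ {-2}. (-1, -2): f_x = 5 ≠ 0.
  x = 0: f_y(0, y) = -6*y**2 - 22*y - 20; vanishes at y ∈ {-2}. (0, -2): f_x = 0, f = 0 — SINGULAR.
  x = 1: f_y(1, y) = -6*y**2 - 20*y - 16; vanishes at y ∈ {-2}. (1, -2): f_x = 1 ≠ 0.
  x = 2: f_y(2, y) = -6*y**2 - 18*y - 12; vanishes at y ∈ {-2, -1}. (2, -2): f_x = 8 ≠ 0; (2, -1): f_x = 9 ≠ 0.
  x = 3: f_y(3, y) = -6*y**2 - 16*y - 8; vanishes at y ∈ {-2}. (3, -2): f_x = 21 ≠ 0.
  x = 4: f_y(4, y) = -6*y**2 - 14*y - 4; vanishes at y ∈ {-2}. (4, -2): f_x = 40 ≠ 0.
Only singular point on the grid: (0, -2).
Classify: substitute x = 0 + u, y = -2 + v and expand: f = u**3 - u**2 + u*v**2 - 2*v**3 + v**2.
No constant or linear terms (consistent with a singular point). Quadratic part: -u**2 + v**2. Cubic part: u**3 + u*v**2 - 2*v**3.
The quadratic part v**2 - u**2 = (v − u)(v + u) splits into two distinct linear factors, so there are two distinct tangent lines y − -2 = ±(x − 0) — this is a node (ordinary double point).
Classification: node.


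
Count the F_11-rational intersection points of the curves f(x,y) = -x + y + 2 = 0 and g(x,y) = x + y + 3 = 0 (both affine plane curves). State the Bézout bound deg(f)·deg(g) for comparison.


Common zeros: {(5, 3)}; count = 1; Bézout bound = 1.

deg(f) = 1, deg(g) = 1, so Bézout bound = 1.
Scan x ∈ F_11. For each x, list the y ∈ F_11 with f(x, y) ≡ 0 and those with g(x, y) ≡ 0 (mod 11); the common zeros in that column are the intersection.
  x = 0: f ≡ 0 at y ∈ {9}; g ≡ 0 at y ∈ {8}; common: ∅.
  x = 1: f ≡ 0 at y ∈ {10}; g ≡ 0 at y ∈ {7}; common: ∅.
  x = 2: f ≡ 0 at y ∈ {0}; g ≡ 0 at y ∈ {6}; common: ∅.
  x = 3: f ≡ 0 at y ∈ {1}; g ≡ 0 at y ∈ {5}; common: ∅.
  x = 4: f ≡ 0 at y ∈ {2}; g ≡ 0 at y ∈ {4}; common: ∅.
  x = 5: f ≡ 0 at y ∈ {3}; g ≡ 0 at y ∈ {3}; common: {3}.
  x = 6: f ≡ 0 at y ∈ {4}; g ≡ 0 at y ∈ {2}; common: ∅.
  x = 7: f ≡ 0 at y ∈ {5}; g ≡ 0 at y ∈ {1}; common: ∅.
  x = 8: f ≡ 0 at y ∈ {6}; g ≡ 0 at y ∈ {0}; common: ∅.
  x = 9: f ≡ 0 at y ∈ {7}; g ≡ 0 at y ∈ {10}; common: ∅.
  x = 10: f ≡ 0 at y ∈ {8}; g ≡ 0 at y ∈ {9}; common: ∅.
Collecting: common zeros = {(5, 3)}, so the count is 1.
Comparison with the Bézout bound: 1 ≤ 1 = deg(f)·deg(g), as expected for curves with no common component (the bound is attained).


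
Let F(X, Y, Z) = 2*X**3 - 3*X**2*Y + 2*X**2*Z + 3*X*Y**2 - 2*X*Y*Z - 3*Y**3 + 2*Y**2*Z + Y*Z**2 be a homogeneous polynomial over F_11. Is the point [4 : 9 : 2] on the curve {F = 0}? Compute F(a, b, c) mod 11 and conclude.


F(4,9,2) ≡ 4 (mod 11); P is NOT on the curve.

Evaluate F(4, 9, 2) term-by-term (mod 11).
  2*X**3 ↦ 2·64·1·1 = 128
  -3*X**2*Y ↦ -3·16·9·1 = -432
  2*X**2*Z ↦ 2·16·1·2 = 64
  3*X*Y**2 ↦ 3·4·81·1 = 972
  -2*X*Y*Z ↦ -2·4·9·2 = -144
  -3*Y**3 ↦ -3·1·729·1 = -2187
  2*Y**2*Z ↦ 2·1·81·2 = 324
  Y*Z**2 ↦ 1·1·9·4 = 36
Sum: F(4, 9, 2) = (128) + (-432) + (64) + (972) + (-144) + (-2187) + (324) + (36) = -1239.
Reducing mod 11: -1239 ≡ 4 (mod 11).
Since F(a, b, c) ≡ 4 ≠ 0 (mod 11), P does NOT lie on the curve.


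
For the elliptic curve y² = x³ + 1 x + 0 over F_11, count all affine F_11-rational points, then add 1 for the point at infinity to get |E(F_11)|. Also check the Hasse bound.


Affine points = {(0, 0), (5, 3), (5, 8), (7, 3), (7, 8), (8, 5), (8, 6), (9, 1), (9, 10), (10, 3), (10, 8)}; affine count = 11; |E(F_11)| = 12.

Discriminant check: Δ ∝ 4a³ + 27b² = 4·1³ + 27·0² = 4·1 + 27·0 ≡ 4 (mod 11). Nonzero ⇒ E is nonsingular.
For each x ∈ F_11, compute rhs = x³ + 1·x + 0 mod 11, then count y ∈ F_11 with y² ≡ rhs.
  x = 0: rhs = 0, matching y values: 0 (1 points).
  x = 1: rhs = 2, matching y values: none (0 points).
  x = 2: rhs = 10, matching y values: none (0 points).
  x = 3: rhs = 8, matching y values: none (0 points).
  x = 4: rhs = 2, matching y values: none (0 points).
  x = 5: rhs = 9, matching y values: 3, 8 (2 points).
  x = 6: rhs = 2, matching y values: none (0 points).
  x = 7: rhs = 9, matching y values: 3, 8 (2 points).
  x = 8: rhs = 3, matching y values: 5, 6 (2 points).
  x = 9: rhs = 1, matching y values: 1, 10 (2 points).
  x = 10: rhs = 9, matching y values: 3, 8 (2 points).
Total affine count: 11.
Full point count |E(F_11)| = 11 + 1 = 12.
Hasse bound: |12 − (11+1)| = |0| = 0 ≤ 2√11 ≈ 6.6332 ✓.


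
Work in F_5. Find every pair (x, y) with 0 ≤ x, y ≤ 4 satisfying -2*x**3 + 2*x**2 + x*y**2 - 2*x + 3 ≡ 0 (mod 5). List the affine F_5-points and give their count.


Affine F_5-points: {(1, 2), (1, 3), (4, 2), (4, 3)}; count = 4.

For each of the 25 pairs (x, y) ∈ F_5², evaluate f(x, y) mod 5. Record the zeros.
  x = 0: [0↦3, 1↦3, 2↦3, 3↦3, 4↦3]  zeros at y ∈ ∅
  x = 1: [0↦1, 1↦2, 2↦0, 3↦0, 4↦2]  zeros at y ∈ {2, 3}
  x = 2: [0↦1, 1↦3, 2↦4, 3↦4, 4↦3]  zeros at y ∈ ∅
  x = 3: [0↦1, 1↦4, 2↦3, 3↦3, 4↦4]  zeros at y ∈ ∅
  x = 4: [0↦4, 1↦3, 2↦0, 3↦0, 4↦3]  zeros at y ∈ {2, 3}
Collecting zeros: affine points = {(1, 2), (1, 3), (4, 2), (4, 3)}.
Total count |C(F_5)_aff| = 4.


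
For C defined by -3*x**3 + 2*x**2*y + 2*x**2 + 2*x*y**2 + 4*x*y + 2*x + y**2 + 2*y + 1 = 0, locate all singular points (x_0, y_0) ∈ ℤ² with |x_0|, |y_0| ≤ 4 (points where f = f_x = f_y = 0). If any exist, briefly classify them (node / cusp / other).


Singular points: {(0, -1)}; classification: cusp.

Compute partial derivatives:
  f_x = -9*x**2 + 4*x*y + 4*x + 2*y**2 + 4*y + 2.
  f_y = 2*x**2 + 4*x*y + 4*x + 2*y + 2.
Scan x_0 ∈ {−4, ..., 4}. For each x_0, f_y(x_0, y) is a polynomial in y; find its integer roots y ∈ {−4, ..., 4}, then test f_x and f at those candidates.
  x = -4: f_y(-4, y) = 18 - 14*y; no integer root y with |y| ≤ 4.
  x = -3: f_y(-3, y) = 8 - 10*y; no integer root y with |y| ≤ 4.
  x = -2: f_y(-2, y) = 2 - 6*y; no integer root y with |y| ≤ 4.
  x = -1: f_y(-1, y) = -2*y; vanishes at y ∈ {0}. (-1, 0): f_x = -11 ≠ 0.
  x = 0: f_y(0, y) = 2*y + 2; vanishes at y ∈ {-1}. (0, -1): f_x = 0, f = 0 — SINGULAR.
  x = 1: f_y(1, y) = 6*y + 8; no integer root y with |y| ≤ 4.
  x = 2: f_y(2, y) = 10*y + 18; no integer root y with |y| ≤ 4.
  x = 3: f_y(3, y) = 14*y + 32; no integer root y with |y| ≤ 4.
  x = 4: f_y(4, y) = 18*y + 50; no integer root y with |y| ≤ 4.
Only singular point on the grid: (0, -1).
Classify: substitute x = 0 + u, y = -1 + v and expand: f = -3*u**3 + 2*u**2*v + 2*u*v**2 + v**2.
No constant or linear terms (consistent with a singular point). Quadratic part: v**2. Cubic part: -3*u**3 + 2*u**2*v + 2*u*v**2.
The quadratic part v**2 is a perfect square, so there is a single (double) tangent line v = 0, i.e. y = -1. Restricting the cubic part to that line (v = 0) leaves -3*u**3 ≠ 0, so f is not divisible by v and the branch is v² ≈ 3*u**3 to lowest order — this is a cusp.
Classification: cusp.


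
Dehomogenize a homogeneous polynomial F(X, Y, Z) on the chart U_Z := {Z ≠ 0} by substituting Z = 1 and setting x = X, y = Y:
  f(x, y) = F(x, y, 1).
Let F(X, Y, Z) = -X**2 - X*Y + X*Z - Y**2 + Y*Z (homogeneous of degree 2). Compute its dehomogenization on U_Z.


f(x, y) = -x**2 - x*y + x - y**2 + y

On U_Z we set Z = 1. Each monomial c·X^i·Y^j·Z^k in F becomes c·x^i·y^j·1^k = c·x^i·y^j.
Substituting Z = 1: F(X, Y, 1) = -x**2 - x*y + x - y**2 + y.
Note: deg(f) ≤ deg(F) = 2; strict inequality happens when F is divisible by Z (lost terms).


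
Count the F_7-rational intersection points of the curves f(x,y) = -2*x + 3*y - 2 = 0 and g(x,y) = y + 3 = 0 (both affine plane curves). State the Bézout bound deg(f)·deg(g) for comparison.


Common zeros: {(5, 4)}; count = 1; Bézout bound = 1.

deg(f) = 1, deg(g) = 1, so Bézout bound = 1.
Scan x ∈ F_7. For each x, list the y ∈ F_7 with f(x, y) ≡ 0 and those with g(x, y) ≡ 0 (mod 7); the common zeros in that column are the intersection.
  x = 0: f ≡ 0 at y ∈ {3}; g ≡ 0 at y ∈ {4}; common: ∅.
  x = 1: f ≡ 0 at y ∈ {6}; g ≡ 0 at y ∈ {4}; common: ∅.
  x = 2: f ≡ 0 at y ∈ {2}; g ≡ 0 at y ∈ {4}; common: ∅.
  x = 3: f ≡ 0 at y ∈ {5}; g ≡ 0 at y ∈ {4}; common: ∅.
  x = 4: f ≡ 0 at y ∈ {1}; g ≡ 0 at y ∈ {4}; common: ∅.
  x = 5: f ≡ 0 at y ∈ {4}; g ≡ 0 at y ∈ {4}; common: {4}.
  x = 6: f ≡ 0 at y ∈ {0}; g ≡ 0 at y ∈ {4}; common: ∅.
Collecting: common zeros = {(5, 4)}, so the count is 1.
Comparison with the Bézout bound: 1 ≤ 1 = deg(f)·deg(g), as expected for curves with no common component (the bound is attained).


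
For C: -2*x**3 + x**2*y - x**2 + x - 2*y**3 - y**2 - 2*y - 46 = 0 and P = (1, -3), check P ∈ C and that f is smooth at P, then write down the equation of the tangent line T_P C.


Tangent line at P: -13*x - 49*y - 134 = 0.

Step 1: f(1, -3) = 0, so P lies on C.
Step 2: partial derivatives
  f_x(x, y) = -6*x**2 + 2*x*y - 2*x + 1, f_y(x, y) = x**2 - 6*y**2 - 2*y - 2.
  f_x(P) = -13, f_y(P) = -49 (gradient nonzero, so P is smooth).
Step 3: tangent line at P: -13·(x − 1) + -49·(y − -3) = 0.
Expanding: -13*x - 49*y - 134 = 0.


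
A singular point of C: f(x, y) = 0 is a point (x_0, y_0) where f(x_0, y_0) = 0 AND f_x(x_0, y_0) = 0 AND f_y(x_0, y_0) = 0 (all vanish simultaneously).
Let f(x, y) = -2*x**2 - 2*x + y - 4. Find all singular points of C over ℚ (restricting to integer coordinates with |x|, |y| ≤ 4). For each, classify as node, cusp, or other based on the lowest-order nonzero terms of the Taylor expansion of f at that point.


No singular points in the scanned grid; C is smooth there.

Compute partial derivatives:
  f_x = -4*x - 2.
  f_y = 1.
f_y = 1 is a nonzero constant, so f_y never vanishes: no point (x, y) can satisfy f = f_x = f_y = 0. In particular no (x, y) ∈ {−4, ..., 4}² is singular; the curve is smooth.


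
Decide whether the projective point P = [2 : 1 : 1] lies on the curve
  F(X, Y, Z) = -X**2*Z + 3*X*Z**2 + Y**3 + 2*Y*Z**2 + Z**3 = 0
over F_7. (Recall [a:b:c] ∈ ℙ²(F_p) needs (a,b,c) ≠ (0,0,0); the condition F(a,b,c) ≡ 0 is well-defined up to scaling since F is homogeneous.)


F(2,1,1) ≡ 6 (mod 7); P is NOT on the curve.

Evaluate F(2, 1, 1) term-by-term (mod 7).
  -X**2*Z ↦ -1·4·1·1 = -4
  3*X*Z**2 ↦ 3·2·1·1 = 6
  Y**3 ↦ 1·1·1·1 = 1
  2*Y*Z**2 ↦ 2·1·1·1 = 2
  Z**3 ↦ 1·1·1·1 = 1
Sum: F(2, 1, 1) = (-4) + (6) + (1) + (2) + (1) = 6.
Reducing mod 7: 6 ≡ 6 (mod 7).
Since F(a, b, c) ≡ 6 ≠ 0 (mod 7), P does NOT lie on the curve.


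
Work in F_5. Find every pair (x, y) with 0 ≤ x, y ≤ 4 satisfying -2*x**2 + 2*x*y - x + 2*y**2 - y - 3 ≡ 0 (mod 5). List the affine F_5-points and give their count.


Affine F_5-points: {(0, 4), (1, 3), (1, 4), (4, 1), (4, 3)}; count = 5.

For each of the 25 pairs (x, y) ∈ F_5², evaluate f(x, y) mod 5. Record the zeros.
  x = 0: [0↦2, 1↦3, 2↦3, 3↦2, 4↦0]  zeros at y ∈ {4}
  x = 1: [0↦4, 1↦2, 2↦4, 3↦0, 4↦0]  zeros at y ∈ {3, 4}
  x = 2: [0↦2, 1↦2, 2↦1, 3↦4, 4↦1]  zeros at y ∈ ∅
  x = 3: [0↦1, 1↦3, 2↦4, 3↦4, 4↦3]  zeros at y ∈ ∅
  x = 4: [0↦1, 1↦0, 2↦3, 3↦0, 4↦1]  zeros at y ∈ {1, 3}
Collecting zeros: affine points = {(0, 4), (1, 3), (1, 4), (4, 1), (4, 3)}.
Total count |C(F_5)_aff| = 5.


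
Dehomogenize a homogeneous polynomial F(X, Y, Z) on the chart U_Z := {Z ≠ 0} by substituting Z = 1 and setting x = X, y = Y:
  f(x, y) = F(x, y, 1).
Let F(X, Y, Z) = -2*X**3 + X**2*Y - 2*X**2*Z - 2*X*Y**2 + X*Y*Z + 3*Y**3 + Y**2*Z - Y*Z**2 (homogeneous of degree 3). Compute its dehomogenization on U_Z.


f(x, y) = -2*x**3 + x**2*y - 2*x**2 - 2*x*y**2 + x*y + 3*y**3 + y**2 - y

On U_Z we set Z = 1. Each monomial c·X^i·Y^j·Z^k in F becomes c·x^i·y^j·1^k = c·x^i·y^j.
Substituting Z = 1: F(X, Y, 1) = -2*x**3 + x**2*y - 2*x**2 - 2*x*y**2 + x*y + 3*y**3 + y**2 - y.
Note: deg(f) ≤ deg(F) = 3; strict inequality happens when F is divisible by Z (lost terms).


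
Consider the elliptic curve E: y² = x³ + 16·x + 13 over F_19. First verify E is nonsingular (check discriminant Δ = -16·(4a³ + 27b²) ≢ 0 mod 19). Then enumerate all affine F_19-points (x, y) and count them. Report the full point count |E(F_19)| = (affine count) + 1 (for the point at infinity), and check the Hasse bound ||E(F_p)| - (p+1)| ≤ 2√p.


Affine points = {(1, 7), (1, 12), (5, 3), (5, 16), (8, 8), (8, 11), (11, 0), (13, 9), (13, 10), (14, 6), (14, 13), (17, 7), (17, 12)}; affine count = 13; |E(F_19)| = 14.

Discriminant check: Δ ∝ 4a³ + 27b² = 4·16³ + 27·13² = 4·4096 + 27·169 ≡ 9 (mod 19). Nonzero ⇒ E is nonsingular.
For each x ∈ F_19, compute rhs = x³ + 16·x + 13 mod 19, then count y ∈ F_19 with y² ≡ rhs.
  x = 0: rhs = 13, matching y values: none (0 points).
  x = 1: rhs = 11, matching y values: 7, 12 (2 points).
  x = 2: rhs = 15, matching y values: none (0 points).
  x = 3: rhs = 12, matching y values: none (0 points).
  x = 4: rhs = 8, matching y values: none (0 points).
  x = 5: rhs = 9, matching y values: 3, 16 (2 points).
  x = 6: rhs = 2, matching y values: none (0 points).
  x = 7: rhs = 12, matching y values: none (0 points).
  x = 8: rhs = 7, matching y values: 8, 11 (2 points).
  x = 9: rhs = 12, matching y values: none (0 points).
  x = 10: rhs = 14, matching y values: none (0 points).
  x = 11: rhs = 0, matching y values: 0 (1 points).
  x = 12: rhs = 14, matching y values: none (0 points).
  x = 13: rhs = 5, matching y values: 9, 10 (2 points).
  x = 14: rhs = 17, matching y values: 6, 13 (2 points).
  x = 15: rhs = 18, matching y values: none (0 points).
  x = 16: rhs = 14, matching y values: none (0 points).
  x = 17: rhs = 11, matching y values: 7, 12 (2 points).
  x = 18: rhs = 15, matching y values: none (0 points).
Total affine count: 13.
Full point count |E(F_19)| = 13 + 1 = 14.
Hasse bound: |14 − (19+1)| = |-6| = 6 ≤ 2√19 ≈ 8.7178 ✓.


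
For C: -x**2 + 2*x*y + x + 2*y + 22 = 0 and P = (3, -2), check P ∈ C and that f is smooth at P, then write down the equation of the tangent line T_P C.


Tangent line at P: -9*x + 8*y + 43 = 0.

Step 1: f(3, -2) = 0, so P lies on C.
Step 2: partial derivatives
  f_x(x, y) = -2*x + 2*y + 1, f_y(x, y) = 2*x + 2.
  f_x(P) = -9, f_y(P) = 8 (gradient nonzero, so P is smooth).
Step 3: tangent line at P: -9·(x − 3) + 8·(y − -2) = 0.
Expanding: -9*x + 8*y + 43 = 0.


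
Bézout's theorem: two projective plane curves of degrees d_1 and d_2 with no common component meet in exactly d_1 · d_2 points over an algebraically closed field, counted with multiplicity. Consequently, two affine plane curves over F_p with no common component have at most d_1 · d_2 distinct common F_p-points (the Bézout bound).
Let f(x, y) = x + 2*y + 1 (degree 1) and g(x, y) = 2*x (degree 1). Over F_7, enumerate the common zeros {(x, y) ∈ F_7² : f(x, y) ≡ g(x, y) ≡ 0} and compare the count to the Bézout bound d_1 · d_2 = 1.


Common zeros: {(0, 3)}; count = 1; Bézout bound = 1.

deg(f) = 1, deg(g) = 1, so Bézout bound = 1.
Scan x ∈ F_7. For each x, list the y ∈ F_7 with f(x, y) ≡ 0 and those with g(x, y) ≡ 0 (mod 7); the common zeros in that column are the intersection.
  x = 0: f ≡ 0 at y ∈ {3}; g ≡ 0 at y ∈ {0, 1, 2, 3, 4, 5, 6}; common: {3}.
  x = 1: f ≡ 0 at y ∈ {6}; g ≡ 0 at y ∈ ∅; common: ∅.
  x = 2: f ≡ 0 at y ∈ {2}; g ≡ 0 at y ∈ ∅; common: ∅.
  x = 3: f ≡ 0 at y ∈ {5}; g ≡ 0 at y ∈ ∅; common: ∅.
  x = 4: f ≡ 0 at y ∈ {1}; g ≡ 0 at y ∈ ∅; common: ∅.
  x = 5: f ≡ 0 at y ∈ {4}; g ≡ 0 at y ∈ ∅; common: ∅.
  x = 6: f ≡ 0 at y ∈ {0}; g ≡ 0 at y ∈ ∅; common: ∅.
Collecting: common zeros = {(0, 3)}, so the count is 1.
Comparison with the Bézout bound: 1 ≤ 1 = deg(f)·deg(g), as expected for curves with no common component (the bound is attained).


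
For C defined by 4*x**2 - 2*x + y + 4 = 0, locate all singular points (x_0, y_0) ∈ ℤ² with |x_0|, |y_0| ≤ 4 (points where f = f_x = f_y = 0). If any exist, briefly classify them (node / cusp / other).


No singular points in the scanned grid; C is smooth there.

Compute partial derivatives:
  f_x = 8*x - 2.
  f_y = 1.
f_y = 1 is a nonzero constant, so f_y never vanishes: no point (x, y) can satisfy f = f_x = f_y = 0. In particular no (x, y) ∈ {−4, ..., 4}² is singular; the curve is smooth.


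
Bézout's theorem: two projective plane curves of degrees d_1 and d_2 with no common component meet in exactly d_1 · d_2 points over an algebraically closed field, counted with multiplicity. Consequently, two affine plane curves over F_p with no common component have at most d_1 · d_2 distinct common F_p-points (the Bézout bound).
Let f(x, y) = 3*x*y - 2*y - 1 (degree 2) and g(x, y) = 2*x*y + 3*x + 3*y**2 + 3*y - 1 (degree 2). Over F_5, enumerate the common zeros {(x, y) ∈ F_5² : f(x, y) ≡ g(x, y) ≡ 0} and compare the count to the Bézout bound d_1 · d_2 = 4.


Common zeros: {(1, 1)}; count = 1; Bézout bound = 4.

deg(f) = 2, deg(g) = 2, so Bézout bound = 4.
Scan x ∈ F_5. For each x, list the y ∈ F_5 with f(x, y) ≡ 0 and those with g(x, y) ≡ 0 (mod 5); the common zeros in that column are the intersection.
  x = 0: f ≡ 0 at y ∈ {2}; g ≡ 0 at y ∈ {1, 3}; common: ∅.
  x = 1: f ≡ 0 at y ∈ {1}; g ≡ 0 at y ∈ {1, 4}; common: {1}.
  x = 2: f ≡ 0 at y ∈ {4}; g ≡ 0 at y ∈ {0, 1}; common: ∅.
  x = 3: f ≡ 0 at y ∈ {3}; g ≡ 0 at y ∈ {1}; common: ∅.
  x = 4: f ≡ 0 at y ∈ ∅; g ≡ 0 at y ∈ {1, 2}; common: ∅.
Collecting: common zeros = {(1, 1)}, so the count is 1.
Comparison with the Bézout bound: 1 ≤ 4 = deg(f)·deg(g), as expected for curves with no common component (the affine F_5-count falls short of the bound because intersections may lie at infinity, over extension fields, or carry multiplicity).


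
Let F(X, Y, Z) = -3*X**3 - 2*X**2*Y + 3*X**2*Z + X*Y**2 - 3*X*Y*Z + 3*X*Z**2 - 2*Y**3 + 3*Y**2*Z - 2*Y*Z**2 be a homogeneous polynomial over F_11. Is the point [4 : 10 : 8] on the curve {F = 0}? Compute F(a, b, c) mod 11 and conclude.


F(4,10,8) ≡ 3 (mod 11); P is NOT on the curve.

Evaluate F(4, 10, 8) term-by-term (mod 11).
  -3*X**3 ↦ -3·64·1·1 = -192
  -2*X**2*Y ↦ -2·16·10·1 = -320
  3*X**2*Z ↦ 3·16·1·8 = 384
  X*Y**2 ↦ 1·4·100·1 = 400
  -3*X*Y*Z ↦ -3·4·10·8 = -960
  3*X*Z**2 ↦ 3·4·1·64 = 768
  -2*Y**3 ↦ -2·1·1000·1 = -2000
  3*Y**2*Z ↦ 3·1·100·8 = 2400
  -2*Y*Z**2 ↦ -2·1·10·64 = -1280
Sum: F(4, 10, 8) = (-192) + (-320) + (384) + (400) + (-960) + (768) + (-2000) + (2400) + (-1280) = -800.
Reducing mod 11: -800 ≡ 3 (mod 11).
Since F(a, b, c) ≡ 3 ≠ 0 (mod 11), P does NOT lie on the curve.


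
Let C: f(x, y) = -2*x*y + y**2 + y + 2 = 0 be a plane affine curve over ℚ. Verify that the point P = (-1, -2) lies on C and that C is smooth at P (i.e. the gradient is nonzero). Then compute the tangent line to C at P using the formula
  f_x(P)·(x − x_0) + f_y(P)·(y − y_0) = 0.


Tangent line at P: 4*x - y + 2 = 0.

Step 1: f(-1, -2) = 0, so P lies on C.
Step 2: partial derivatives
  f_x(x, y) = -2*y, f_y(x, y) = -2*x + 2*y + 1.
  f_x(P) = 4, f_y(P) = -1 (gradient nonzero, so P is smooth).
Step 3: tangent line at P: 4·(x − -1) + -1·(y − -2) = 0.
Expanding: 4*x - y + 2 = 0.
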